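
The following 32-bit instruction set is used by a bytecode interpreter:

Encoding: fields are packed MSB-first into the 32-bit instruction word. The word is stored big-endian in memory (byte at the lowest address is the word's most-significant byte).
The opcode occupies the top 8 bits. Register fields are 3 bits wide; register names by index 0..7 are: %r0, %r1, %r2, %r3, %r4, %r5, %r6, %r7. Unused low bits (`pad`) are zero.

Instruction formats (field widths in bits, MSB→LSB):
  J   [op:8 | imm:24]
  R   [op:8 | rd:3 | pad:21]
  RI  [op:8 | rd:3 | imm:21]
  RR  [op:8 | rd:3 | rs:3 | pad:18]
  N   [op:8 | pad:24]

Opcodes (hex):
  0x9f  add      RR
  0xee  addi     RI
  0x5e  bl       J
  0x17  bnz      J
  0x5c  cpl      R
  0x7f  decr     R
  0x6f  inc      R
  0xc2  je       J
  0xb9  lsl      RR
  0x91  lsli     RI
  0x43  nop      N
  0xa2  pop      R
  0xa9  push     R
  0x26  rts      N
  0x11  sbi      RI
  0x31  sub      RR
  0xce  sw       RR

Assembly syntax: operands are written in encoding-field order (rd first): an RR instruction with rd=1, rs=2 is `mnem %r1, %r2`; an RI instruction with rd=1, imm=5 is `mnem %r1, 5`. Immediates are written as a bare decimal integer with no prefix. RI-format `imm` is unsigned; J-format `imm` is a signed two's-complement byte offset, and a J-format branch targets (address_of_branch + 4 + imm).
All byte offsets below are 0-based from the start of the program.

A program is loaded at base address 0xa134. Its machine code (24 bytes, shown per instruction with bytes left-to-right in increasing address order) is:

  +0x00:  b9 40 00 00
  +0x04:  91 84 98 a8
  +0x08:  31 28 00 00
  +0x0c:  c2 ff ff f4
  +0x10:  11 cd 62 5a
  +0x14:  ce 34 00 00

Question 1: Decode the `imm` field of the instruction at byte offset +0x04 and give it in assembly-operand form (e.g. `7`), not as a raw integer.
+0x04: 91 84 98 a8 ⇒ word 0x918498a8 (big)
  op=0x918498a8>>24=0x91 ⇒ lsli (RI)
  [23:21] rd=4 = %r4
  [20:0] imm=301224 = 301224

301224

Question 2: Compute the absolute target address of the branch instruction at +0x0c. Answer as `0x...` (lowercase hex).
0xa138

@+0c  big-endian(c2 ff ff f4) = 0xc2fffff4
  opcode bits[31:24]=0xc2: je/J
  [23:0] imm=16777204 (s24→-12) = -12
  target = base 0xa134 + off 0x0c + 4 + imm -12 = 0xa138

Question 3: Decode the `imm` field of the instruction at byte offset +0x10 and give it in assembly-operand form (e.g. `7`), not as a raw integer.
877146

@+10  big-endian(11 cd 62 5a) = 0x11cd625a
  opcode bits[31:24]=0x11: sbi/RI
  rd: (w>>21)&0x7=0x6 → %r6
  imm: (w>>0)&0x1fffff=0xd625a → 877146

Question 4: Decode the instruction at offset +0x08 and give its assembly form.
sub %r1, %r2

+0x08: 31 28 00 00 ⇒ word 0x31280000 (big)
  top 8b → 0x31 → sub [RR]
  rd@[23:21]=0x1 ⇒ %r1
  rs@[20:18]=0x2 ⇒ %r2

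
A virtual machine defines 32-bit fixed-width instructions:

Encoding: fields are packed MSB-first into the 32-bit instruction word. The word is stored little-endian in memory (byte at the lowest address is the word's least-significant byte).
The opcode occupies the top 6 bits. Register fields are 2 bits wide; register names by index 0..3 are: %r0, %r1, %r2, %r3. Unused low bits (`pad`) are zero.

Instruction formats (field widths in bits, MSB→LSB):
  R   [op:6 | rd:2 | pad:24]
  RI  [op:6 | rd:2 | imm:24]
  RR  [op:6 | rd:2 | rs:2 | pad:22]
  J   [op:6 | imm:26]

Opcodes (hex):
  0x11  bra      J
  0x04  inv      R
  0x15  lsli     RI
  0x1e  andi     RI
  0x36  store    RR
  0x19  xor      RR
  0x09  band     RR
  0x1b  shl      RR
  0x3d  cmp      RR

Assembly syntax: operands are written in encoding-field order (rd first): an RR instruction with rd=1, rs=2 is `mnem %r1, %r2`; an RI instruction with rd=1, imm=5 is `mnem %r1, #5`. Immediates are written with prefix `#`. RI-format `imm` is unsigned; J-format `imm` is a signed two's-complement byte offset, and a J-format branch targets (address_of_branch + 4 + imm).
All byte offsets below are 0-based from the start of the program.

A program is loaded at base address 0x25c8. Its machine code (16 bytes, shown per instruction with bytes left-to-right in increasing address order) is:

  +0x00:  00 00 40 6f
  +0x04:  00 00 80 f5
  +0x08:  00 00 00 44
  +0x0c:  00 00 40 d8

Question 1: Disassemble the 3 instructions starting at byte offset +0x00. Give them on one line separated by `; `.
shl %r3, %r1; cmp %r1, %r2; bra #0

+0x00: 00 00 40 6f ⇒ word 0x6f400000 (little)
  opcode bits[31:26]=0x1b: shl/RR
  [25:24] rd=3 = %r3
  [23:22] rs=1 = %r1
+0x04: 00 00 80 f5 ⇒ word 0xf5800000 (little)
  opcode bits[31:26]=0x3d: cmp/RR
  [25:24] rd=1 = %r1
  [23:22] rs=2 = %r2
+0x08: 00 00 00 44 ⇒ word 0x44000000 (little)
  opcode bits[31:26]=0x11: bra/J
  [25:0] imm=0 = #0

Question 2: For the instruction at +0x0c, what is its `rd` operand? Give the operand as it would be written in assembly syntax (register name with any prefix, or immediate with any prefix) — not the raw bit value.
%r0

@+0c  little-endian(00 00 40 d8) = 0xd8400000
  op=0xd8400000>>26=0x36 ⇒ store (RR)
  [25:24] rd=0 = %r0
  [23:22] rs=1 = %r1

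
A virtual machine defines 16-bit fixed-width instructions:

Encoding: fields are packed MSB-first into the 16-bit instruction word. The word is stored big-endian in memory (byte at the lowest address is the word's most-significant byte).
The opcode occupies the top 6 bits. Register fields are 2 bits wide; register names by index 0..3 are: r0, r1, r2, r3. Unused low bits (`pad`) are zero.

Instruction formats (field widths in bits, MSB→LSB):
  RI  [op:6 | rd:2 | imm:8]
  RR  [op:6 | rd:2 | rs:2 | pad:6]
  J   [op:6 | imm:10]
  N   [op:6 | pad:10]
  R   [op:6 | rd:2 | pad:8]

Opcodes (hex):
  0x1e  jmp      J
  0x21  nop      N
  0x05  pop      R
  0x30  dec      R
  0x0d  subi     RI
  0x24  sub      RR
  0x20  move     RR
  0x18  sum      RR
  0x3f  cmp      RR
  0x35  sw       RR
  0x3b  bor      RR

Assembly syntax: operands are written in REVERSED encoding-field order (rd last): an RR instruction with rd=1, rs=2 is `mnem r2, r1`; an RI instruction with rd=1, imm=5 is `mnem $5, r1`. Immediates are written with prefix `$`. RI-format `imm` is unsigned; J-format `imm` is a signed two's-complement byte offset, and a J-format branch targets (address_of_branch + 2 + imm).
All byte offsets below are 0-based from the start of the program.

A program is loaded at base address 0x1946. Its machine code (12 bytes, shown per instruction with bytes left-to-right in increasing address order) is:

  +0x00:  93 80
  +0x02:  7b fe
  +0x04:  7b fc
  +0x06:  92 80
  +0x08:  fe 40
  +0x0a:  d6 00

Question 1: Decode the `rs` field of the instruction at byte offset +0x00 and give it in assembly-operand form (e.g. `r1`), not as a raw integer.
r2

off 0x00: read 93 80 as big → 0x9380
  op=0x9380>>10=0x24 ⇒ sub (RR)
  rd: (w>>8)&0x3=0x3 → r3
  rs: (w>>6)&0x3=0x2 → r2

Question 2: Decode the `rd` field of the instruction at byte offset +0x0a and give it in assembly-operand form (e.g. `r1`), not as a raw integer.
@+0a  big-endian(d6 00) = 0xd600
  op=0xd600>>10=0x35 ⇒ sw (RR)
  rd: (w>>8)&0x3=0x2 → r2
  rs: (w>>6)&0x3=0x0 → r0

r2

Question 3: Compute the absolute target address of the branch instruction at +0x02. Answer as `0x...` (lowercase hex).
0x1948

off 0x02: read 7b fe as big → 0x7bfe
  op=0x7bfe>>10=0x1e ⇒ jmp (J)
  imm@[9:0]=0x3fe (s10→-2) ⇒ $-2
  target = base 0x1946 + off 0x02 + 2 + imm -2 = 0x1948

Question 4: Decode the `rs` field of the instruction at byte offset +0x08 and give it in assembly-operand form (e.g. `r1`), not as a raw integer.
r1

[08] fe 40 → 0xfe40
  opcode bits[15:10]=0x3f: cmp/RR
  [9:8] rd=2 = r2
  [7:6] rs=1 = r1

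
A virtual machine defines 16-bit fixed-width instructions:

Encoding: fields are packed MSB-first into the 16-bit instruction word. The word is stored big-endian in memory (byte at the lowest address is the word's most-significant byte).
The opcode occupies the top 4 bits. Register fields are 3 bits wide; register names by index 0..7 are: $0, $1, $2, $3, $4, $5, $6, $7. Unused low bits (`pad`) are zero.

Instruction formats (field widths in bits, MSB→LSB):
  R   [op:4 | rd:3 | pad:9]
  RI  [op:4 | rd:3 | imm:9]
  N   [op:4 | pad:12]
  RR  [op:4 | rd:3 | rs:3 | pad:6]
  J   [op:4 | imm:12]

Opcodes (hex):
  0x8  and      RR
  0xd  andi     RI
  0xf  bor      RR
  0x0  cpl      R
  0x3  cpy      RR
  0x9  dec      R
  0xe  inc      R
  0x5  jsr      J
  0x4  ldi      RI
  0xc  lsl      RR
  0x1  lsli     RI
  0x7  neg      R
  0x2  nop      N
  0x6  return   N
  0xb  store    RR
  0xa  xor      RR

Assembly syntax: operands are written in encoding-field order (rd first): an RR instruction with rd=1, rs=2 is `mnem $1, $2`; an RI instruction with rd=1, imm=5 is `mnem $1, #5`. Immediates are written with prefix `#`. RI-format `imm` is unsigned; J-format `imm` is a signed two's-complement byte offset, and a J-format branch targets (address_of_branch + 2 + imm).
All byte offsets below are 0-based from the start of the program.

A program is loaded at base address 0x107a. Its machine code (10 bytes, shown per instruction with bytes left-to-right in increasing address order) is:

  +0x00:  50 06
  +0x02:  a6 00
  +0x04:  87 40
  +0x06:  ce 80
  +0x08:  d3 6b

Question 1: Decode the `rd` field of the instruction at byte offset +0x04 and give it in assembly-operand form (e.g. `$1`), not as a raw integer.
off 0x04: read 87 40 as big → 0x8740
  opcode bits[15:12]=0x8: and/RR
  rd@[11:9]=0x3 ⇒ $3
  rs@[8:6]=0x5 ⇒ $5

$3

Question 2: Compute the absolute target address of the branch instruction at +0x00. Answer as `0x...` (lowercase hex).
0x1082

off 0x00: read 50 06 as big → 0x5006
  op=0x5006>>12=0x5 ⇒ jsr (J)
  imm: (w>>0)&0xfff=0x6 → #6
  target = base 0x107a + off 0x00 + 2 + imm 6 = 0x1082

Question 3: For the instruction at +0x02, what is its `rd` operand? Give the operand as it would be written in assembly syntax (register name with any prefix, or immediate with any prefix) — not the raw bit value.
@+02  big-endian(a6 00) = 0xa600
  opcode bits[15:12]=0xa: xor/RR
  rd@[11:9]=0x3 ⇒ $3
  rs@[8:6]=0x0 ⇒ $0

$3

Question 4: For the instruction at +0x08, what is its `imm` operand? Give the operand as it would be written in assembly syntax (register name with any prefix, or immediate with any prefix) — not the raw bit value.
#363

off 0x08: read d3 6b as big → 0xd36b
  op=0xd36b>>12=0xd ⇒ andi (RI)
  rd@[11:9]=0x1 ⇒ $1
  imm@[8:0]=0x16b ⇒ #363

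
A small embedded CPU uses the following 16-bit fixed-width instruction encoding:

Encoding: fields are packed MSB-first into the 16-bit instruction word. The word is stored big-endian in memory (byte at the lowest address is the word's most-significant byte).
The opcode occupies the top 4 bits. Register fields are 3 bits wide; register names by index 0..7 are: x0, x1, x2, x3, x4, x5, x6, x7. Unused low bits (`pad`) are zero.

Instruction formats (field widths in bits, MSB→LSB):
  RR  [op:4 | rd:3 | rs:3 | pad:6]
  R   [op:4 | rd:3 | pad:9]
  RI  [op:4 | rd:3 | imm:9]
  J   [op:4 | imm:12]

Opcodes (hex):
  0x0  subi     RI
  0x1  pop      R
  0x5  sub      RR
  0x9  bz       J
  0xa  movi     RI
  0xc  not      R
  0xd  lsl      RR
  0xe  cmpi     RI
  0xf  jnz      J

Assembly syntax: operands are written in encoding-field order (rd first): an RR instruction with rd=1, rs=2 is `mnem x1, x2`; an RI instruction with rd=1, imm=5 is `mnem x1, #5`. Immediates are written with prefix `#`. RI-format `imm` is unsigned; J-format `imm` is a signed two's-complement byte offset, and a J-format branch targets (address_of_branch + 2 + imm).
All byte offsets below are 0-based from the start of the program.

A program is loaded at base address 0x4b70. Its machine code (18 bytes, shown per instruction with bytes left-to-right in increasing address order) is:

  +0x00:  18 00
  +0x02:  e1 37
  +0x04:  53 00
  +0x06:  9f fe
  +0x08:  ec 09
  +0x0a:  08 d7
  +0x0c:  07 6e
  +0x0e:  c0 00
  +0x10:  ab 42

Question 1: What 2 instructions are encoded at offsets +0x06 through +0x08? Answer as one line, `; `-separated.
@+06  big-endian(9f fe) = 0x9ffe
  top 4b → 0x9 → bz [J]
  imm: (w>>0)&0xfff=0xffe (s12→-2) → #-2
@+08  big-endian(ec 09) = 0xec09
  top 4b → 0xe → cmpi [RI]
  rd: (w>>9)&0x7=0x6 → x6
  imm: (w>>0)&0x1ff=0x9 → #9

bz #-2; cmpi x6, #9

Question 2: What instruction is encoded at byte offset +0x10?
movi x5, #322

off 0x10: read ab 42 as big → 0xab42
  opcode bits[15:12]=0xa: movi/RI
  rd@[11:9]=0x5 ⇒ x5
  imm@[8:0]=0x142 ⇒ #322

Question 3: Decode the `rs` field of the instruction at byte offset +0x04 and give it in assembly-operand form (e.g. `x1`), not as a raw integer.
@+04  big-endian(53 00) = 0x5300
  op=0x5300>>12=0x5 ⇒ sub (RR)
  rd: (w>>9)&0x7=0x1 → x1
  rs: (w>>6)&0x7=0x4 → x4

x4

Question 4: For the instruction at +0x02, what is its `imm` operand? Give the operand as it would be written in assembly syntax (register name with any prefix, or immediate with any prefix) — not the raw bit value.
@+02  big-endian(e1 37) = 0xe137
  opcode bits[15:12]=0xe: cmpi/RI
  rd: (w>>9)&0x7=0x0 → x0
  imm: (w>>0)&0x1ff=0x137 → #311

#311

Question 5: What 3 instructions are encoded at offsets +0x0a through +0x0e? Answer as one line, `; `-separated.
+0x0a: 08 d7 ⇒ word 0x08d7 (big)
  opcode bits[15:12]=0x0: subi/RI
  rd@[11:9]=0x4 ⇒ x4
  imm@[8:0]=0xd7 ⇒ #215
+0x0c: 07 6e ⇒ word 0x076e (big)
  opcode bits[15:12]=0x0: subi/RI
  rd@[11:9]=0x3 ⇒ x3
  imm@[8:0]=0x16e ⇒ #366
+0x0e: c0 00 ⇒ word 0xc000 (big)
  opcode bits[15:12]=0xc: not/R
  rd@[11:9]=0x0 ⇒ x0

subi x4, #215; subi x3, #366; not x0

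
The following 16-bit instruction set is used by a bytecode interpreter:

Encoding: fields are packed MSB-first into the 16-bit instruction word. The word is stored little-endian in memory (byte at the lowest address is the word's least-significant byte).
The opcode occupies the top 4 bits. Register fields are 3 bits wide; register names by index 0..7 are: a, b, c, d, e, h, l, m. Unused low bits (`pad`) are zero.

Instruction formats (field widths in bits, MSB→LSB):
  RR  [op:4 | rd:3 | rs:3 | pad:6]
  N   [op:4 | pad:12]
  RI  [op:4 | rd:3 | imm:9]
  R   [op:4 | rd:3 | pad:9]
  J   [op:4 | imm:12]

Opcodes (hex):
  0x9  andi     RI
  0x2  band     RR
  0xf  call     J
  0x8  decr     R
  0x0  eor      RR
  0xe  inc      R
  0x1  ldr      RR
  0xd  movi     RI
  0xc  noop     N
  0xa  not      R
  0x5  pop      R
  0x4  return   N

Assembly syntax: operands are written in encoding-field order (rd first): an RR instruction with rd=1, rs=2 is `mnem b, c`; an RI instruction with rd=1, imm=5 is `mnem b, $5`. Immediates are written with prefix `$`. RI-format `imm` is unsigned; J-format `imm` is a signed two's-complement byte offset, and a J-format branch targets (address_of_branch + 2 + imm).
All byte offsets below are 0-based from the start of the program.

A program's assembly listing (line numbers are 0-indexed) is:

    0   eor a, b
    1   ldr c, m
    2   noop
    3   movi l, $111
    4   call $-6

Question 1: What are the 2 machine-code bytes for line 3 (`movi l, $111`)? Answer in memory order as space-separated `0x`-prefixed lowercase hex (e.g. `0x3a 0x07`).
line 3 (movi): pack op=0xd:4|rd=6:3|imm=111:9 = 0xdc6f; little→ 6f dc

0x6f 0xdc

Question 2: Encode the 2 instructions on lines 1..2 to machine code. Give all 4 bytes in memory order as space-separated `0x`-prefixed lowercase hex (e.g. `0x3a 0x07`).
0xc0 0x15 0x00 0xc0

line 1 (ldr): pack op=0x1:4|rd=2:3|rs=7:3|pad=0:6 = 0x15c0; little→ c0 15
line 2 (noop): pack op=0xc:4|pad=0:12 = 0xc000; little→ 00 c0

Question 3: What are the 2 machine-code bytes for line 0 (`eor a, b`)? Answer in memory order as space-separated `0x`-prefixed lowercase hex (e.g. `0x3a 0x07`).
0. eor fields op=0x0:4|rd=0:3|rs=1:3|pad=0:6 → word 0040h → 40 00

0x40 0x00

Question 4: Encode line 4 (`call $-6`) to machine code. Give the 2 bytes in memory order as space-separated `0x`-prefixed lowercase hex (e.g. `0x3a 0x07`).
0xfa 0xff

line 4 (call): pack op=0xf:4|imm=-6:12 = 0xfffa; little→ fa ff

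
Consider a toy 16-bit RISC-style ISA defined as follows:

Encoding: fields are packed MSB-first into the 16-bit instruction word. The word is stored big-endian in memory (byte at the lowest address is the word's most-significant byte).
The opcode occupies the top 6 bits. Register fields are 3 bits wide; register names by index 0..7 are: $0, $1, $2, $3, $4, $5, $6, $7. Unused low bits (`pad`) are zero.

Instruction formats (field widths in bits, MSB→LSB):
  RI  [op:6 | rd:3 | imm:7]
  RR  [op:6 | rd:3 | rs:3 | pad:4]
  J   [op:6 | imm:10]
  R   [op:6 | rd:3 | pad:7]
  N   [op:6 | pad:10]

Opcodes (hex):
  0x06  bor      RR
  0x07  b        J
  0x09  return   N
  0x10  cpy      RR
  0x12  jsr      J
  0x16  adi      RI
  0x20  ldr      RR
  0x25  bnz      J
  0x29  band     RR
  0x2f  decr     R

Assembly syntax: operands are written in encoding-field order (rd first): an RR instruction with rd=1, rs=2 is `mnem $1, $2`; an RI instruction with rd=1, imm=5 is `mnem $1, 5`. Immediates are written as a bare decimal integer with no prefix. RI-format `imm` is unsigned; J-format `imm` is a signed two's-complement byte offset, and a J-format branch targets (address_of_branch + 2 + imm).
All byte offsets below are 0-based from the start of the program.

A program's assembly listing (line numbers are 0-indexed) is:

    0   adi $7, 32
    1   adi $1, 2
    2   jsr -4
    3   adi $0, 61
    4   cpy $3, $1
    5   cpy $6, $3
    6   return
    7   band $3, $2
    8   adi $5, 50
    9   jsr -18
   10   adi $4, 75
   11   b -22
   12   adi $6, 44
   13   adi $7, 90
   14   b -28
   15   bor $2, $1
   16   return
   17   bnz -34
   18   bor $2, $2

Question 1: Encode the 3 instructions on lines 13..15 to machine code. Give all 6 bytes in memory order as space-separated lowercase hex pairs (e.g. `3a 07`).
L13: adi op=0x16:6|rd=7:3|imm=90:7 ⇒ 0x5bda ⇒ big 5b da
L14: b op=0x7:6|imm=-28:10 ⇒ 0x1fe4 ⇒ big 1f e4
L15: bor op=0x6:6|rd=2:3|rs=1:3|pad=0:4 ⇒ 0x1910 ⇒ big 19 10

5b da 1f e4 19 10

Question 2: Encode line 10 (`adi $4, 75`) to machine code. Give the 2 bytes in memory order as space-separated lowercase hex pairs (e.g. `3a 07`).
5a 4b

L10: adi op=0x16:6|rd=4:3|imm=75:7 ⇒ 0x5a4b ⇒ big 5a 4b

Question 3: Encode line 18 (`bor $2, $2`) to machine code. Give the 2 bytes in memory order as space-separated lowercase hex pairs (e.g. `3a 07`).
18. bor fields op=0x6:6|rd=2:3|rs=2:3|pad=0:4 → word 1920h → 19 20

19 20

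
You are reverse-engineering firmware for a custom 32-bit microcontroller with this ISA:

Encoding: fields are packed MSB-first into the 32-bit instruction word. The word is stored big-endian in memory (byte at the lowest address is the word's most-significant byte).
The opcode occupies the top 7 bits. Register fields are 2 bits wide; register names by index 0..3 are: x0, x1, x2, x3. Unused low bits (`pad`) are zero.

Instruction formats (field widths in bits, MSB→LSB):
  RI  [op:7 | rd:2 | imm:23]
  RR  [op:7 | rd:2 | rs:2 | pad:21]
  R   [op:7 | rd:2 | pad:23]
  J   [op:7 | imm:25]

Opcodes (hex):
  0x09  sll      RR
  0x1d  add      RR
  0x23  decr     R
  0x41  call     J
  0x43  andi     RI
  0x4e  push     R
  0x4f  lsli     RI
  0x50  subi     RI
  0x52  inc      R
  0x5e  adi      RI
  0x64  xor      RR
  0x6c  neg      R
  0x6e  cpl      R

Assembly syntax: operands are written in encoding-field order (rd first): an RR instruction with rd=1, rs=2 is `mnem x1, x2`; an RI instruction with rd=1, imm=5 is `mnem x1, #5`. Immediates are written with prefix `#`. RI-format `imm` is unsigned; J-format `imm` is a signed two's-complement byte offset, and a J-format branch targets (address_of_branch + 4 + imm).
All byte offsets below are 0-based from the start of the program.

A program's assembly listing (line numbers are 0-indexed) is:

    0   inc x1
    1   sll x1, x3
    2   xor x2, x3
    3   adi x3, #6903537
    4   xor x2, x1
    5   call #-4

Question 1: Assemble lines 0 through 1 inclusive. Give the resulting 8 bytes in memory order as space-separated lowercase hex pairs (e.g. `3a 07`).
line 0 (inc): pack op=0x52:7|rd=1:2|pad=0:23 = 0xa4800000; big→ a4 80 00 00
line 1 (sll): pack op=0x9:7|rd=1:2|rs=3:2|pad=0:21 = 0x12e00000; big→ 12 e0 00 00

a4 80 00 00 12 e0 00 00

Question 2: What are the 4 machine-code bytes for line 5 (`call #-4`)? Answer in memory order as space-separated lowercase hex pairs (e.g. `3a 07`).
L5: call op=0x41:7|imm=-4:25 ⇒ 0x83fffffc ⇒ big 83 ff ff fc

83 ff ff fc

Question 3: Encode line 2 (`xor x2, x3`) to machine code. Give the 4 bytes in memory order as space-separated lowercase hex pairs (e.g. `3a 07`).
line 2 (xor): pack op=0x64:7|rd=2:2|rs=3:2|pad=0:21 = 0xc9600000; big→ c9 60 00 00

c9 60 00 00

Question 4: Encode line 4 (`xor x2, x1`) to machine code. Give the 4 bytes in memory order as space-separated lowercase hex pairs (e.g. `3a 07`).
line 4 (xor): pack op=0x64:7|rd=2:2|rs=1:2|pad=0:21 = 0xc9200000; big→ c9 20 00 00

c9 20 00 00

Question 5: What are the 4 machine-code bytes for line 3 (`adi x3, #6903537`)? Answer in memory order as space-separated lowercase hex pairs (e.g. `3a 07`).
bd e9 56 f1

line 3 (adi): pack op=0x5e:7|rd=3:2|imm=6903537:23 = 0xbde956f1; big→ bd e9 56 f1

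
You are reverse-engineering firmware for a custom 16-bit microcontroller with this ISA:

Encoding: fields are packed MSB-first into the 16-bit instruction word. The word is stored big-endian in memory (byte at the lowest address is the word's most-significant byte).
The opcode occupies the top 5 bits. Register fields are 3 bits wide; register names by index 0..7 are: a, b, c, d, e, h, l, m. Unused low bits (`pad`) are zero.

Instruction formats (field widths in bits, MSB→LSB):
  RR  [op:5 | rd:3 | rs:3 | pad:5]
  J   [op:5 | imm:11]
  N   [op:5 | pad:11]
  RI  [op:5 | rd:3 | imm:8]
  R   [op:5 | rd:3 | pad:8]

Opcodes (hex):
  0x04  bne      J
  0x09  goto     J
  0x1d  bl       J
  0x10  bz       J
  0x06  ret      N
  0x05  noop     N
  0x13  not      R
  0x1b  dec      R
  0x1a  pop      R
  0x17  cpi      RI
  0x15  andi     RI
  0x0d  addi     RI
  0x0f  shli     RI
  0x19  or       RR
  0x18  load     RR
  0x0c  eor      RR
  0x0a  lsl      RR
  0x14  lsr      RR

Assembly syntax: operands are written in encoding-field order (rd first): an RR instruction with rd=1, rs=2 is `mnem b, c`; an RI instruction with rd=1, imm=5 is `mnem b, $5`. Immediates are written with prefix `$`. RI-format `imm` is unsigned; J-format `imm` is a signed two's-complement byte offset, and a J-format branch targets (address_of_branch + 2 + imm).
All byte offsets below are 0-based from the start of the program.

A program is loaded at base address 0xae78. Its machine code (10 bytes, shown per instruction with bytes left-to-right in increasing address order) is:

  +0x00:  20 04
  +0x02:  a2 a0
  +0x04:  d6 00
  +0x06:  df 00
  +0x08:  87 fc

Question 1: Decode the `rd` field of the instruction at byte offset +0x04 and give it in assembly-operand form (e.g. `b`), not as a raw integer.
l

@+04  big-endian(d6 00) = 0xd600
  top 5b → 0x1a → pop [R]
  [10:8] rd=6 = l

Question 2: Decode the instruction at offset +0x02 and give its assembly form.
lsr c, h

[02] a2 a0 → 0xa2a0
  top 5b → 0x14 → lsr [RR]
  rd: (w>>8)&0x7=0x2 → c
  rs: (w>>5)&0x7=0x5 → h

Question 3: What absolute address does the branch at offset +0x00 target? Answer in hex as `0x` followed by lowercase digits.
off 0x00: read 20 04 as big → 0x2004
  op=0x2004>>11=0x4 ⇒ bne (J)
  [10:0] imm=4 = $4
  target = base 0xae78 + off 0x00 + 2 + imm 4 = 0xae7e

0xae7e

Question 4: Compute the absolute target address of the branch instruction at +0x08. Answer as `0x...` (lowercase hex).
[08] 87 fc → 0x87fc
  op=0x87fc>>11=0x10 ⇒ bz (J)
  imm@[10:0]=0x7fc (s11→-4) ⇒ $-4
  target = base 0xae78 + off 0x08 + 2 + imm -4 = 0xae7e

0xae7e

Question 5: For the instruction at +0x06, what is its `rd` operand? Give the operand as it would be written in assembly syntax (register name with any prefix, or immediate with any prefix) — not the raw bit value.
off 0x06: read df 00 as big → 0xdf00
  op=0xdf00>>11=0x1b ⇒ dec (R)
  rd@[10:8]=0x7 ⇒ m

m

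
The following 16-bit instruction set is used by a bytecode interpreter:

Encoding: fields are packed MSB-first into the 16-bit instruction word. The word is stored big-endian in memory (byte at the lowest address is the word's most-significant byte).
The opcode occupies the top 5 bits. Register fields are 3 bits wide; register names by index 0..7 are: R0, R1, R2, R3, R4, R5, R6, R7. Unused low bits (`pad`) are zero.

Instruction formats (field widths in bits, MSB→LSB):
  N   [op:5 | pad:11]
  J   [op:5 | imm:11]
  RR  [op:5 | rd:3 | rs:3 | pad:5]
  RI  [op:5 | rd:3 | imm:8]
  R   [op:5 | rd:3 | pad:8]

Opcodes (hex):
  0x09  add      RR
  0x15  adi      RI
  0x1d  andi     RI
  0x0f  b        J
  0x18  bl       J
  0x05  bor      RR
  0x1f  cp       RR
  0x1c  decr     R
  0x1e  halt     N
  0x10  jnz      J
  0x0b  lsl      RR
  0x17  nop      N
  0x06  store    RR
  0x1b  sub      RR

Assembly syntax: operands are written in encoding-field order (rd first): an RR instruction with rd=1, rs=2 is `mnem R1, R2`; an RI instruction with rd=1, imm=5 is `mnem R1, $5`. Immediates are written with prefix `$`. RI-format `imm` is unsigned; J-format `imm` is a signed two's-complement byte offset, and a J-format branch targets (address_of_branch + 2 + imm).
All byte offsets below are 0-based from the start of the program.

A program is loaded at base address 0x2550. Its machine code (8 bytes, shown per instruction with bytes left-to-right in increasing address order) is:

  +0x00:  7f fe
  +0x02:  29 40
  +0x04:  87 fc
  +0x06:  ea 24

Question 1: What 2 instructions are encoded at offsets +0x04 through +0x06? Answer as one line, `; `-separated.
@+04  big-endian(87 fc) = 0x87fc
  opcode bits[15:11]=0x10: jnz/J
  imm@[10:0]=0x7fc (s11→-4) ⇒ $-4
@+06  big-endian(ea 24) = 0xea24
  opcode bits[15:11]=0x1d: andi/RI
  rd@[10:8]=0x2 ⇒ R2
  imm@[7:0]=0x24 ⇒ $36

jnz $-4; andi R2, $36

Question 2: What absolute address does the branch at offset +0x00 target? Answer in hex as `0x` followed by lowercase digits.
0x2550

off 0x00: read 7f fe as big → 0x7ffe
  top 5b → 0xf → b [J]
  [10:0] imm=2046 (s11→-2) = $-2
  target = base 0x2550 + off 0x00 + 2 + imm -2 = 0x2550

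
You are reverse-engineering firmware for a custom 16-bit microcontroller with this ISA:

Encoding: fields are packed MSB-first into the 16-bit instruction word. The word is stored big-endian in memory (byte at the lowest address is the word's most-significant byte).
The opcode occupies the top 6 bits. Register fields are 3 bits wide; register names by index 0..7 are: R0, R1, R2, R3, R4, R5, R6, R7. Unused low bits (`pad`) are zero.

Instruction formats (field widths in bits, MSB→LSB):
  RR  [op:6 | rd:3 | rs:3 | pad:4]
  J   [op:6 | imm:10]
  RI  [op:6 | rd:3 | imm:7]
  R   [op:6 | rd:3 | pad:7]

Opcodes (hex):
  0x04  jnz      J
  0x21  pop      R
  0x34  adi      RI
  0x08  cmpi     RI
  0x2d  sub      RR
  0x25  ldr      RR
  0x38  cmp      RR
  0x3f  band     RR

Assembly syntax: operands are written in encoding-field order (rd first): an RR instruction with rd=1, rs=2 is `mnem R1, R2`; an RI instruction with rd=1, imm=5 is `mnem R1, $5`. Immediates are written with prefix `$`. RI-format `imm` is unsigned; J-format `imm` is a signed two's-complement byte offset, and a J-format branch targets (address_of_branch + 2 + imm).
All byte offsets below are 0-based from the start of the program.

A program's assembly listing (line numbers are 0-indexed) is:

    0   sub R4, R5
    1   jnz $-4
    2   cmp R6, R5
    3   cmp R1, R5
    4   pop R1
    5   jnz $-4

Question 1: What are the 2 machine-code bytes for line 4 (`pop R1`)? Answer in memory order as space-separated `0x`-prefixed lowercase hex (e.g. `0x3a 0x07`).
line 4 (pop): pack op=0x21:6|rd=1:3|pad=0:7 = 0x8480; big→ 84 80

0x84 0x80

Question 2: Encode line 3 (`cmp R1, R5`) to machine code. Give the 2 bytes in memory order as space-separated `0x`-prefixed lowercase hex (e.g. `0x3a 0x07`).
L3: cmp op=0x38:6|rd=1:3|rs=5:3|pad=0:4 ⇒ 0xe0d0 ⇒ big e0 d0

0xe0 0xd0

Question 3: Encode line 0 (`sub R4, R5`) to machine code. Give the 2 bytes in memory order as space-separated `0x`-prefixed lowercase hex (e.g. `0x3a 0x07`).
0xb6 0x50

line 0 (sub): pack op=0x2d:6|rd=4:3|rs=5:3|pad=0:4 = 0xb650; big→ b6 50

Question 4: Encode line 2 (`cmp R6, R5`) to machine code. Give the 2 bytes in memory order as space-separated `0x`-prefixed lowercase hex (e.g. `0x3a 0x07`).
L2: cmp op=0x38:6|rd=6:3|rs=5:3|pad=0:4 ⇒ 0xe350 ⇒ big e3 50

0xe3 0x50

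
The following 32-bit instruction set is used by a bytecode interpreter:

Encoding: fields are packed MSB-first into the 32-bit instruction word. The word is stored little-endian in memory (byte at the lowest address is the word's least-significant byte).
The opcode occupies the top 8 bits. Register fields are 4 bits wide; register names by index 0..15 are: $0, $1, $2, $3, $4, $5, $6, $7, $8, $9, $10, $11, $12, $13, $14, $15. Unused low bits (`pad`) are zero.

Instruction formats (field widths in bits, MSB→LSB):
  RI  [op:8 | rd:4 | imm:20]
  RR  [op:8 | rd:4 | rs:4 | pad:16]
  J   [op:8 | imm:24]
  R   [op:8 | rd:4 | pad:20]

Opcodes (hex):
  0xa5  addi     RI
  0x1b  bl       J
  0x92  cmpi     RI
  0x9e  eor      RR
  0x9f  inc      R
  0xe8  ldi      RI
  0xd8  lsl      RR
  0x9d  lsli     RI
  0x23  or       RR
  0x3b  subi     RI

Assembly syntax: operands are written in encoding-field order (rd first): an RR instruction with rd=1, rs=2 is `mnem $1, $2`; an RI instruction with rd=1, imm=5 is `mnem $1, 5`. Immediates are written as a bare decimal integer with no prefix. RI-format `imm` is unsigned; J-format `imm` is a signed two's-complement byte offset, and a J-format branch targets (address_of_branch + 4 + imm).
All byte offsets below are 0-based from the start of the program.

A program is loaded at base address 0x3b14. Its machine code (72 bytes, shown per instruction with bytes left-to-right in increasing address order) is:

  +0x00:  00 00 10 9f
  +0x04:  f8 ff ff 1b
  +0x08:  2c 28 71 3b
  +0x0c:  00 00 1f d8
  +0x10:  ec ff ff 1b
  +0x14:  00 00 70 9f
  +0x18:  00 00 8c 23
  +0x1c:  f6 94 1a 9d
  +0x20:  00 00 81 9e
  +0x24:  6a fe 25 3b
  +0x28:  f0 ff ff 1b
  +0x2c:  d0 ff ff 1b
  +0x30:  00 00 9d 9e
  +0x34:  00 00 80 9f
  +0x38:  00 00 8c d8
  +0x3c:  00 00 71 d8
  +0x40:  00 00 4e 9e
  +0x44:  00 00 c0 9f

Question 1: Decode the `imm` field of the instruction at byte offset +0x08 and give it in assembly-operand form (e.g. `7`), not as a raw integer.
+0x08: 2c 28 71 3b ⇒ word 0x3b71282c (little)
  op=0x3b71282c>>24=0x3b ⇒ subi (RI)
  rd@[23:20]=0x7 ⇒ $7
  imm@[19:0]=0x1282c ⇒ 75820

75820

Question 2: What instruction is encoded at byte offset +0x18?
off 0x18: read 00 00 8c 23 as little → 0x238c0000
  op=0x238c0000>>24=0x23 ⇒ or (RR)
  rd: (w>>20)&0xf=0x8 → $8
  rs: (w>>16)&0xf=0xc → $12

or $8, $12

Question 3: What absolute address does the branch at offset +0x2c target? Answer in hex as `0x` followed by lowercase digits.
0x3b14

off 0x2c: read d0 ff ff 1b as little → 0x1bffffd0
  opcode bits[31:24]=0x1b: bl/J
  [23:0] imm=16777168 (s24→-48) = -48
  target = base 0x3b14 + off 0x2c + 4 + imm -48 = 0x3b14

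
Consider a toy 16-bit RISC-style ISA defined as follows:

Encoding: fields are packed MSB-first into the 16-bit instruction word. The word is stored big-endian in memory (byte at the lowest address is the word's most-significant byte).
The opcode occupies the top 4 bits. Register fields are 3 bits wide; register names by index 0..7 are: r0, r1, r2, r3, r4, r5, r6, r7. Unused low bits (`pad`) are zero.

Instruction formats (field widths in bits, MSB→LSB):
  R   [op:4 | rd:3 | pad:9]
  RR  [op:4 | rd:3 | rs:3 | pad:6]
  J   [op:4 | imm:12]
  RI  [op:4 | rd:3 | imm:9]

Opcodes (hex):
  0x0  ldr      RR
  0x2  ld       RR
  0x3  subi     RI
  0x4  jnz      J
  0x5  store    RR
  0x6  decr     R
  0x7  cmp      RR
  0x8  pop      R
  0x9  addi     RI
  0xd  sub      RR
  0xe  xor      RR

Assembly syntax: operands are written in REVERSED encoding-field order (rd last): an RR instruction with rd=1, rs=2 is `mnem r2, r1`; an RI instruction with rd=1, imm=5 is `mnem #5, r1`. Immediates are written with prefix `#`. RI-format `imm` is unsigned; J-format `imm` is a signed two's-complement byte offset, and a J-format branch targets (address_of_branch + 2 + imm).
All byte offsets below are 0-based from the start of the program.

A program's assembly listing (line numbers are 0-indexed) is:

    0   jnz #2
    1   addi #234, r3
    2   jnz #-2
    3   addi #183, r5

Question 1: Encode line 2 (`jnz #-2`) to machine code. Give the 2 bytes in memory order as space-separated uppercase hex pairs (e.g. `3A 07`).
4F FE

L2: jnz op=0x4:4|imm=-2:12 ⇒ 0x4ffe ⇒ big 4f fe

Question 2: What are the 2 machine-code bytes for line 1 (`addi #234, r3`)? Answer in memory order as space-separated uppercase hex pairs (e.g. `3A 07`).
96 EA

line 1 (addi): pack op=0x9:4|rd=3:3|imm=234:9 = 0x96ea; big→ 96 ea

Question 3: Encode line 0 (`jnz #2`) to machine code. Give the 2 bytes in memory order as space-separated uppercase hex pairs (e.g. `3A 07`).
40 02

0. jnz fields op=0x4:4|imm=2:12 → word 4002h → 40 02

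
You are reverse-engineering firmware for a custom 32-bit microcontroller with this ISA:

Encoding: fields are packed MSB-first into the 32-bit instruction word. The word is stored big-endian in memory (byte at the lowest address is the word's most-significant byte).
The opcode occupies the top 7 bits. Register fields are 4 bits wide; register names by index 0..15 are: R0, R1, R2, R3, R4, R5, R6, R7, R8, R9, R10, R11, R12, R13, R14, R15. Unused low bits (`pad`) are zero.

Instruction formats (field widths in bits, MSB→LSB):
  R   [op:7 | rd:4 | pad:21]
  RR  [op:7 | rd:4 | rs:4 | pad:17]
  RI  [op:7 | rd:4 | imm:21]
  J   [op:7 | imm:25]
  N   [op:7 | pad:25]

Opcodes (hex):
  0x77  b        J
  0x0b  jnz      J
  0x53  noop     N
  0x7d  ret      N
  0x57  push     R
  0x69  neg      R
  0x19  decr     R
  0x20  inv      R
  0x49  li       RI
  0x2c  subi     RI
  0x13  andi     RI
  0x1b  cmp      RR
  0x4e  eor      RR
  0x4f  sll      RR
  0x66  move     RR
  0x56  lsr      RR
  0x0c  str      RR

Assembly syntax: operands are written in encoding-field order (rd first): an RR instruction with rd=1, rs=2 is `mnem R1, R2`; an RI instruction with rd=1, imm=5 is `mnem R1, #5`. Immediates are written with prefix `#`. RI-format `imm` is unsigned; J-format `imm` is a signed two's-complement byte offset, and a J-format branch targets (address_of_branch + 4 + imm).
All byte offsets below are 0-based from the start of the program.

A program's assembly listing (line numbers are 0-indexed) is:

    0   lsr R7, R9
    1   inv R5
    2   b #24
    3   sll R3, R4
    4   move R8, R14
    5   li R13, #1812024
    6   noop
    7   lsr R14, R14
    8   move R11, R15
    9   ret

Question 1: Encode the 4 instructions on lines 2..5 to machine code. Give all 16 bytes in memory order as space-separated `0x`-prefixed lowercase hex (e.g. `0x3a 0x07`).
0xee 0x00 0x00 0x18 0x9e 0x68 0x00 0x00 0xcd 0x1c 0x00 0x00 0x93 0xbb 0xa6 0x38

line 2 (b): pack op=0x77:7|imm=24:25 = 0xee000018; big→ ee 00 00 18
line 3 (sll): pack op=0x4f:7|rd=3:4|rs=4:4|pad=0:17 = 0x9e680000; big→ 9e 68 00 00
line 4 (move): pack op=0x66:7|rd=8:4|rs=14:4|pad=0:17 = 0xcd1c0000; big→ cd 1c 00 00
line 5 (li): pack op=0x49:7|rd=13:4|imm=1812024:21 = 0x93bba638; big→ 93 bb a6 38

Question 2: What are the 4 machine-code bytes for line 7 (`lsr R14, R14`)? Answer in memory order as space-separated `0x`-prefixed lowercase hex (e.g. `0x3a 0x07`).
7. lsr fields op=0x56:7|rd=14:4|rs=14:4|pad=0:17 → word addc0000h → ad dc 00 00

0xad 0xdc 0x00 0x00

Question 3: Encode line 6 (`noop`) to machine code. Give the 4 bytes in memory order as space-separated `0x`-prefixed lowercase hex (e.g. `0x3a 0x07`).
0xa6 0x00 0x00 0x00

6. noop fields op=0x53:7|pad=0:25 → word a6000000h → a6 00 00 00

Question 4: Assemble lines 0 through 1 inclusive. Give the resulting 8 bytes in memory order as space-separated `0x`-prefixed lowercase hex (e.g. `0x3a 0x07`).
L0: lsr op=0x56:7|rd=7:4|rs=9:4|pad=0:17 ⇒ 0xacf20000 ⇒ big ac f2 00 00
L1: inv op=0x20:7|rd=5:4|pad=0:21 ⇒ 0x40a00000 ⇒ big 40 a0 00 00

0xac 0xf2 0x00 0x00 0x40 0xa0 0x00 0x00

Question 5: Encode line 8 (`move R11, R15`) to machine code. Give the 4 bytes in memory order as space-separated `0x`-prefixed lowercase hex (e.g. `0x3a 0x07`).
0xcd 0x7e 0x00 0x00

8. move fields op=0x66:7|rd=11:4|rs=15:4|pad=0:17 → word cd7e0000h → cd 7e 00 00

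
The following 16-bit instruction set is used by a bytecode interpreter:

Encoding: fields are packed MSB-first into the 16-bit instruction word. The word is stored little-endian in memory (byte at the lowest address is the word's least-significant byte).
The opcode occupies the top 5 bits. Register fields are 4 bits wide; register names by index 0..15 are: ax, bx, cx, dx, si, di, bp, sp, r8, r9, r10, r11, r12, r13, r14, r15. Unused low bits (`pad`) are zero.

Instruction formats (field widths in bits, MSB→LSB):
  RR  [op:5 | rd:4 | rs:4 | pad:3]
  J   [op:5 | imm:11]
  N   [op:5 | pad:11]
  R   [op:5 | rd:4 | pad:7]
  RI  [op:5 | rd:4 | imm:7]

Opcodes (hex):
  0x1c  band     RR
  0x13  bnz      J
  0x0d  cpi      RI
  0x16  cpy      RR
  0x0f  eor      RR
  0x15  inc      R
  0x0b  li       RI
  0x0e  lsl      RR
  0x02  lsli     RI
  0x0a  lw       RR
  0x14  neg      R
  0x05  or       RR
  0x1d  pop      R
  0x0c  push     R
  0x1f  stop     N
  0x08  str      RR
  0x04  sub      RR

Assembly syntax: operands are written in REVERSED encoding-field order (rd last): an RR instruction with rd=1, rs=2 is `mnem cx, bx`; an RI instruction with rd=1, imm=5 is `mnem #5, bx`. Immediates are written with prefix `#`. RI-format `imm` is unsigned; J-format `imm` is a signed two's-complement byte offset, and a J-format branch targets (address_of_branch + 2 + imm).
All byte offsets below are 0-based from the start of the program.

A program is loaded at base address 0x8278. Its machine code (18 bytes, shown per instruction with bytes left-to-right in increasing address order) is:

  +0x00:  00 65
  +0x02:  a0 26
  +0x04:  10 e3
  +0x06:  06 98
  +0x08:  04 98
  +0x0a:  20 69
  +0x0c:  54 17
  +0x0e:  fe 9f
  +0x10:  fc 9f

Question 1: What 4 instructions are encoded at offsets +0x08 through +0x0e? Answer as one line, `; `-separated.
off 0x08: read 04 98 as little → 0x9804
  top 5b → 0x13 → bnz [J]
  [10:0] imm=4 = #4
off 0x0a: read 20 69 as little → 0x6920
  top 5b → 0xd → cpi [RI]
  [10:7] rd=2 = cx
  [6:0] imm=32 = #32
off 0x0c: read 54 17 as little → 0x1754
  top 5b → 0x2 → lsli [RI]
  [10:7] rd=14 = r14
  [6:0] imm=84 = #84
off 0x0e: read fe 9f as little → 0x9ffe
  top 5b → 0x13 → bnz [J]
  [10:0] imm=2046 (s11→-2) = #-2

bnz #4; cpi #32, cx; lsli #84, r14; bnz #-2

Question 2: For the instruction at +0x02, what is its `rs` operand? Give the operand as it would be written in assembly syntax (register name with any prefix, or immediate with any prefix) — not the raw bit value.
si

@+02  little-endian(a0 26) = 0x26a0
  op=0x26a0>>11=0x4 ⇒ sub (RR)
  rd@[10:7]=0xd ⇒ r13
  rs@[6:3]=0x4 ⇒ si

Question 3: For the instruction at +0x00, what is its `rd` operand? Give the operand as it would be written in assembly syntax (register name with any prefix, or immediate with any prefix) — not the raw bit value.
+0x00: 00 65 ⇒ word 0x6500 (little)
  opcode bits[15:11]=0xc: push/R
  rd: (w>>7)&0xf=0xa → r10

r10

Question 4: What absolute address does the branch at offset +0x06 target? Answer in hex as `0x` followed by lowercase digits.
[06] 06 98 → 0x9806
  top 5b → 0x13 → bnz [J]
  imm@[10:0]=0x6 ⇒ #6
  target = base 0x8278 + off 0x06 + 2 + imm 6 = 0x8286

0x8286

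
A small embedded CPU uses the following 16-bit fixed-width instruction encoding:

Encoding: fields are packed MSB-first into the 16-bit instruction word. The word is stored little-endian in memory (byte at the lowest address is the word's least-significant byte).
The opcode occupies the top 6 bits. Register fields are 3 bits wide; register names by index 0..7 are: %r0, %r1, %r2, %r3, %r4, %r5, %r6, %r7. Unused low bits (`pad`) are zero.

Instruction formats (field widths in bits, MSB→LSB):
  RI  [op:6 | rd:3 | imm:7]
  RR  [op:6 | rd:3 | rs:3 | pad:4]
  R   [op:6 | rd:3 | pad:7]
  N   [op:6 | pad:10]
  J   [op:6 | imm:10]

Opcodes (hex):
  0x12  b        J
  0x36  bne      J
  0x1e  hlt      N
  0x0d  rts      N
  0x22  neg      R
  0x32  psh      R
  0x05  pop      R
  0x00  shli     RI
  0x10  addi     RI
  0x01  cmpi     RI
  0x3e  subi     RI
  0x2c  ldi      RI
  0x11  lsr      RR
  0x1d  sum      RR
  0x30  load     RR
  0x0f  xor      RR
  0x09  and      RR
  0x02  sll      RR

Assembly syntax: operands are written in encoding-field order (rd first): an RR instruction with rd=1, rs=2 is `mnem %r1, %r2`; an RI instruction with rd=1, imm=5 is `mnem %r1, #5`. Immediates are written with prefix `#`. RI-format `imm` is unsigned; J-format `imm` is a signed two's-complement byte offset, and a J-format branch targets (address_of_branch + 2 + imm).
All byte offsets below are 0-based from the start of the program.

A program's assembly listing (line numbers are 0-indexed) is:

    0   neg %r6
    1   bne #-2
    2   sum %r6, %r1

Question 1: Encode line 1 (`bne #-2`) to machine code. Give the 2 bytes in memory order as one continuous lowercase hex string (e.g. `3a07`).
L1: bne op=0x36:6|imm=-2:10 ⇒ 0xdbfe ⇒ little fe db

fedb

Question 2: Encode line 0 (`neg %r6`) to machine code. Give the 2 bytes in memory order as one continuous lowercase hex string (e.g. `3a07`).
L0: neg op=0x22:6|rd=6:3|pad=0:7 ⇒ 0x8b00 ⇒ little 00 8b

008b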